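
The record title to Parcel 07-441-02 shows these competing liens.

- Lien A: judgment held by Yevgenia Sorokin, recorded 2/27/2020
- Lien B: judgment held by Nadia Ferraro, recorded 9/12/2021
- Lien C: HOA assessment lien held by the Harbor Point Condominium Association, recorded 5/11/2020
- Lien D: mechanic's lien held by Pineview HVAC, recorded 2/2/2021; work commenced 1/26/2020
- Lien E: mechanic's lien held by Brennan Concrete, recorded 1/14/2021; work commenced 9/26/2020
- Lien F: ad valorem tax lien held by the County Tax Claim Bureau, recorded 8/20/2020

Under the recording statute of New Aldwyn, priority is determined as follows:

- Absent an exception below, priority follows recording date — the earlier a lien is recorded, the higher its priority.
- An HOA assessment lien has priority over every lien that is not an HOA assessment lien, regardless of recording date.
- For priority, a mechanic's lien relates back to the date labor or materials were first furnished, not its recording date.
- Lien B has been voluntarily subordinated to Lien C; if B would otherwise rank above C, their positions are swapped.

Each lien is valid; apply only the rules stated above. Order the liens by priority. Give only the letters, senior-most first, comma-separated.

C, D, A, F, E, B

Effective dates after the stated exceptions: D relates back to 1/26/2020 (work commenced); E relates back to 9/26/2020 (work commenced).
C is an HOA assessment lien, so it outranks all other liens regardless of date.
Remaining liens by effective date: D (1/26/2020), A (2/27/2020), F (8/20/2020), E (9/26/2020), B (9/12/2021).
B is already junior to C, so the subordination agreement changes nothing.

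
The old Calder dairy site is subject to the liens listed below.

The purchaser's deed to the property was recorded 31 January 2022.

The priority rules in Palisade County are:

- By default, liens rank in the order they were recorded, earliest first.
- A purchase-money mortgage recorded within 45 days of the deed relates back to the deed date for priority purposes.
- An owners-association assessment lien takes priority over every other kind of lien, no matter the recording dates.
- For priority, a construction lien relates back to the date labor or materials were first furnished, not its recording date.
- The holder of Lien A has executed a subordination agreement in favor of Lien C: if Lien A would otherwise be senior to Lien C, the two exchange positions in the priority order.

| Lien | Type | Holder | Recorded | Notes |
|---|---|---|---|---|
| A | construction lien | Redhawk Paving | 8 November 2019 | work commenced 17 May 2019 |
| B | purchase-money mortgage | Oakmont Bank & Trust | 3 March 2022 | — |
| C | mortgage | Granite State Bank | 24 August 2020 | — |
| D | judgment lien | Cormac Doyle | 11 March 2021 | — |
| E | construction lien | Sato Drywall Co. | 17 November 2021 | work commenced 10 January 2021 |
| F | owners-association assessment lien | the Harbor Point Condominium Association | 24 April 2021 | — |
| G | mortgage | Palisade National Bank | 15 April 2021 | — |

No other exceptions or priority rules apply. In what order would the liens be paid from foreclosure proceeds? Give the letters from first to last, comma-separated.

Effective dates after the stated exceptions: A's effective date is 17 May 2019, when work began; B relates back to the deed date 31 January 2022; E relates back to 10 January 2021 (work commenced).
F is an owners-association assessment lien and takes priority over every other lien.
Ordering the rest by effective date: A (17 May 2019), C (24 August 2020), E (10 January 2021), D (11 March 2021), G (15 April 2021), B (31 January 2022).
The subordination applies — A was senior to C — so A and C swap.

F, C, A, E, D, G, B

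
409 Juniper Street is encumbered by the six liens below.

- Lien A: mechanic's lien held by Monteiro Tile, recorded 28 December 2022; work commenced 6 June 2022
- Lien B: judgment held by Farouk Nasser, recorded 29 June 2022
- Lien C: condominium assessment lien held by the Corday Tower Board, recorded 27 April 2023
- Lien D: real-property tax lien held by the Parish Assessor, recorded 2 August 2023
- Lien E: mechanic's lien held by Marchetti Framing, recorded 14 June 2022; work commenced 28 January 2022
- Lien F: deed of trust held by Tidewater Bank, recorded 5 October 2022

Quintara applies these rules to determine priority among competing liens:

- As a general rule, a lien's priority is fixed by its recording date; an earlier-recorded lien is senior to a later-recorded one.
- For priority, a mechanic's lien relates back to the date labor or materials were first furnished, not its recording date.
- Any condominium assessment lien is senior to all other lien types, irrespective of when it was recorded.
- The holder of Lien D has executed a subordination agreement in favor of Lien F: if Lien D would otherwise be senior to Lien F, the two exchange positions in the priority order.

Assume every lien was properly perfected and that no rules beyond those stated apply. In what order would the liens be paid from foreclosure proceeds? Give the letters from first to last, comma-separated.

C, E, A, B, F, D

Effective dates: A is treated as recorded 6 June 2022, the work-commencement date; E is treated as recorded 28 January 2022, the work-commencement date.
As a condominium assessment lien, C is senior to every other lien.
Remaining liens by effective date: E (28 January 2022), A (6 June 2022), B (29 June 2022), F (5 October 2022), D (2 August 2023).
D already ranks below F; the subordination has no effect.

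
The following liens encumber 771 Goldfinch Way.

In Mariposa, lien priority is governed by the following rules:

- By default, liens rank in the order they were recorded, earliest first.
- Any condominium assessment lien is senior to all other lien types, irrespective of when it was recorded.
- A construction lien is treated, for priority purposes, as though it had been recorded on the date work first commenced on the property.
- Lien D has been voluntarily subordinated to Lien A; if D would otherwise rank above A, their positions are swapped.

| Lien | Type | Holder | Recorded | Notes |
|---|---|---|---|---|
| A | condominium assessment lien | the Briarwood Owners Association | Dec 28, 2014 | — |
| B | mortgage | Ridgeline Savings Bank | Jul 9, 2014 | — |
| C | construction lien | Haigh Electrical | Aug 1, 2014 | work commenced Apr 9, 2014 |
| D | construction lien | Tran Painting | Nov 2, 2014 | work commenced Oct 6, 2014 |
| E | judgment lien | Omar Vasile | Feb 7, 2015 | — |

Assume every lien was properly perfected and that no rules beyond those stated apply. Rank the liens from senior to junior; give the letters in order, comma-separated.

A, C, B, D, E

First, effective dates: C is treated as recorded Apr 9, 2014, the work-commencement date; D relates back to Oct 6, 2014 (work commenced).
A is a condominium assessment lien, so it outranks all other liens regardless of date.
Remaining liens by effective date: C (Apr 9, 2014), B (Jul 9, 2014), D (Oct 6, 2014), E (Feb 7, 2015).
D is already junior to A, so the subordination agreement changes nothing.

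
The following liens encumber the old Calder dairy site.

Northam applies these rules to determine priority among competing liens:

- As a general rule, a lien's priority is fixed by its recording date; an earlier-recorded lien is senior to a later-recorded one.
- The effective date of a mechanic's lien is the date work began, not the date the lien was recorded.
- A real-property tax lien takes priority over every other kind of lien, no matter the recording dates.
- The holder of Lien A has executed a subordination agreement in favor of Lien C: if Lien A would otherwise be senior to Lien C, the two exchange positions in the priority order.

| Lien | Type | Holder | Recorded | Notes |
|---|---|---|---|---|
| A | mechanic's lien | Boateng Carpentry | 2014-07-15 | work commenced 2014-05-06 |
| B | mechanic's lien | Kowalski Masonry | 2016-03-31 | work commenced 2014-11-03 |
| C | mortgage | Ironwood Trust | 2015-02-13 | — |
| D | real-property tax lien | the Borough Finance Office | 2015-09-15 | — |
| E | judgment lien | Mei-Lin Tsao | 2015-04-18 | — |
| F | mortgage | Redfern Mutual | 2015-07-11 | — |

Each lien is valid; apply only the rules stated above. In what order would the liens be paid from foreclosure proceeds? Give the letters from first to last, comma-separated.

D, C, B, A, E, F

First, effective dates: A is treated as recorded 2014-05-06, the work-commencement date; B is treated as recorded 2014-11-03, the work-commencement date.
D, as a real-property tax lien, has superpriority and ranks first.
The other liens, earliest effective date first: A (2014-05-06), B (2014-11-03), C (2015-02-13), E (2015-04-18), F (2015-07-11).
The subordination applies — A was senior to C — so A and C swap.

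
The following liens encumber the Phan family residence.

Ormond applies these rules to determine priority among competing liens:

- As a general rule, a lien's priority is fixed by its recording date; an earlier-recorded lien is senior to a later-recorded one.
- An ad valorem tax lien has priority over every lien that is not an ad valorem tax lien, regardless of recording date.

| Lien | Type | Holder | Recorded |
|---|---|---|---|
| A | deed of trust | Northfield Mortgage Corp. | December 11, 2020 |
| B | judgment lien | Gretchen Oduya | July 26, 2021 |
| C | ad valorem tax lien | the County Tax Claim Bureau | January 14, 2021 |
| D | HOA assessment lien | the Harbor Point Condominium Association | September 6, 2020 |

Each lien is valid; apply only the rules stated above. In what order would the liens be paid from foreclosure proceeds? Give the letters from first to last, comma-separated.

C, D, A, B

C is an ad valorem tax lien, so it outranks all other liens regardless of date.
Remaining liens by effective date: D (September 6, 2020), A (December 11, 2020), B (July 26, 2021).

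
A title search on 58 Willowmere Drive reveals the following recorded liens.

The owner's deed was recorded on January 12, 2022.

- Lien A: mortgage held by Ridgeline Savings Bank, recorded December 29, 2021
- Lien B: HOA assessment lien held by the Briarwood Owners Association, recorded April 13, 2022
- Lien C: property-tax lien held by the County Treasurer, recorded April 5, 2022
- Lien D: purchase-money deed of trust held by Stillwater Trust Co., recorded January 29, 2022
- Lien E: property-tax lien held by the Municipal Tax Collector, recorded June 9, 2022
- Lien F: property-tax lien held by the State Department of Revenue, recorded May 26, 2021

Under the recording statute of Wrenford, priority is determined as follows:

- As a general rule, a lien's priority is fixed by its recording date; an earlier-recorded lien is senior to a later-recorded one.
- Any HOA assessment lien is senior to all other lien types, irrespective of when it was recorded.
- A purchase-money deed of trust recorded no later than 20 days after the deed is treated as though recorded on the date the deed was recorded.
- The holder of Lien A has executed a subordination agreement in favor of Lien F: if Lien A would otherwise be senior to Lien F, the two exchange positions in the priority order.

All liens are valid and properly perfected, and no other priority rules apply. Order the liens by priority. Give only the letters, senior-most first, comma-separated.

Effective dates: D relates back to the deed date January 12, 2022.
B, as an HOA assessment lien, has superpriority and ranks first.
Remaining liens by effective date: F (May 26, 2021), A (December 29, 2021), D (January 12, 2022), C (April 5, 2022), E (June 9, 2022).
Since A is not senior to F, the subordination leaves the order unchanged.

B, F, A, D, C, E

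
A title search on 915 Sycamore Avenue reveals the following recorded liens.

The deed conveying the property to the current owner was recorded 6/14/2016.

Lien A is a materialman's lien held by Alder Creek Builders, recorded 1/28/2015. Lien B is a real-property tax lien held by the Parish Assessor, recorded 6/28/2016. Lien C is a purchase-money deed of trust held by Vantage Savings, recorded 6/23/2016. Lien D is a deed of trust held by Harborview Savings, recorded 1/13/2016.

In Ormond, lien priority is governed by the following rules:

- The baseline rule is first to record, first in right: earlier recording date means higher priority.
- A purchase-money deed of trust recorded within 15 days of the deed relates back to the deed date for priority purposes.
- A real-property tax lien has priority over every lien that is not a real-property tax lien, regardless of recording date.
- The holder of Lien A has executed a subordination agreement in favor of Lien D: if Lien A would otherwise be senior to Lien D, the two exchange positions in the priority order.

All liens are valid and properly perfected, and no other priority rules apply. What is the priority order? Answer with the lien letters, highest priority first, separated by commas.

Effective dates after the stated exceptions: C's effective date is the deed date, 6/14/2016.
B is a real-property tax lien, so it outranks all other liens regardless of date.
Among the remaining liens, by effective date: A (1/28/2015), D (1/13/2016), C (6/14/2016).
The subordination applies — A was senior to D — so A and D swap.

B, D, A, C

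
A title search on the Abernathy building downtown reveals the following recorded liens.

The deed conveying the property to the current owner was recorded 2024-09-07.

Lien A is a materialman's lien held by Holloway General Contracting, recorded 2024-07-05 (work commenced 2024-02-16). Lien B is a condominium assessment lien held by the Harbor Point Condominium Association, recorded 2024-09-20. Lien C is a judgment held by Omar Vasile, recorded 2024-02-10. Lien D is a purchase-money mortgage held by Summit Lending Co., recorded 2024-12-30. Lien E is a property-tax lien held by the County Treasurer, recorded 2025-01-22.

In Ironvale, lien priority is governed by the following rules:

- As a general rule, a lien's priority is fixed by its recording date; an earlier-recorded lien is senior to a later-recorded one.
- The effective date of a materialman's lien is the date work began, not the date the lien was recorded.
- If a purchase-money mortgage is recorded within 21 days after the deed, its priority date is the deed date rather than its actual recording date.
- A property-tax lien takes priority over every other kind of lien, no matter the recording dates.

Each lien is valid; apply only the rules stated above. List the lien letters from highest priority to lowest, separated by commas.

Effective dates after the stated exceptions: A is treated as recorded 2024-02-16, the work-commencement date; D was recorded 114 days after the deed, outside the 21-day window, so it keeps its recording date.
As a property-tax lien, E is senior to every other lien.
Remaining liens by effective date: C (2024-02-10), A (2024-02-16), B (2024-09-20), D (2024-12-30).

E, C, A, B, D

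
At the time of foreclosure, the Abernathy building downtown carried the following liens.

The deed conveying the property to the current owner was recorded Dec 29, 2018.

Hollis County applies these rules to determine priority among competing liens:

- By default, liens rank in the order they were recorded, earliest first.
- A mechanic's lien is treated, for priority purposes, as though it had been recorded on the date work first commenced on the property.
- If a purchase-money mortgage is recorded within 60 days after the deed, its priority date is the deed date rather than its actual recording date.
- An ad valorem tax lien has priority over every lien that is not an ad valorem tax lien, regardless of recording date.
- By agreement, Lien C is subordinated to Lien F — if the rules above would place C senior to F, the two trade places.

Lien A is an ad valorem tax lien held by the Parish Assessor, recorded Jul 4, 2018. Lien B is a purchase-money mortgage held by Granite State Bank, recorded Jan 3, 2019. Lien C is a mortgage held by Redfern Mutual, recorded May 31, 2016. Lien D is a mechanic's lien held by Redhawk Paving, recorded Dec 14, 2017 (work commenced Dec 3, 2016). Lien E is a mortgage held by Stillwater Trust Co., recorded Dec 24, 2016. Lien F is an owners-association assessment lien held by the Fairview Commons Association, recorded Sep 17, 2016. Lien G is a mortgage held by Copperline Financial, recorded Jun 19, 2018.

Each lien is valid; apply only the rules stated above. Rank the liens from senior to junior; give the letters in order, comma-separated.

A, F, C, D, E, G, B

Adjusting effective dates: B relates back to the deed date Dec 29, 2018; D's effective date is Dec 3, 2016, when work began.
A, as an ad valorem tax lien, has superpriority and ranks first.
Ordering the rest by effective date: C (May 31, 2016), F (Sep 17, 2016), D (Dec 3, 2016), E (Dec 24, 2016), G (Jun 19, 2018), B (Dec 29, 2018).
Because C would otherwise rank above F, the subordination swaps them.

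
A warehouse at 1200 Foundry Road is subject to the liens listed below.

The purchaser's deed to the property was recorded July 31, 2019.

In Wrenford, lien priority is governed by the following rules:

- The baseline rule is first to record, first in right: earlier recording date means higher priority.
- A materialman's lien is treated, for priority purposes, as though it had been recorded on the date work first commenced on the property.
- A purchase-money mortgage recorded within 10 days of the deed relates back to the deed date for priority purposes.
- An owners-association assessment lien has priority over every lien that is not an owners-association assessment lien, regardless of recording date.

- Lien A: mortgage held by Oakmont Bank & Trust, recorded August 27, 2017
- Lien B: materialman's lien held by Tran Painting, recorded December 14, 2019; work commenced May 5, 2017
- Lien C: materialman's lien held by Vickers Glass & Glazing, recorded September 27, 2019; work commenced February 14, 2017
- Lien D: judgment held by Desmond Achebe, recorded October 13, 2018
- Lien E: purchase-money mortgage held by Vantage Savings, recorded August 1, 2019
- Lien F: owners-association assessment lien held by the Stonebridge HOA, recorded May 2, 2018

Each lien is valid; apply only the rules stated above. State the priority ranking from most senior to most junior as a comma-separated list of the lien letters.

F, C, B, A, D, E

Effective dates: B's effective date is May 5, 2017, when work began; C's effective date is February 14, 2017, when work began; E's effective date is the deed date, July 31, 2019.
F, as an owners-association assessment lien, has superpriority and ranks first.
Among the remaining liens, by effective date: C (February 14, 2017), B (May 5, 2017), A (August 27, 2017), D (October 13, 2018), E (July 31, 2019).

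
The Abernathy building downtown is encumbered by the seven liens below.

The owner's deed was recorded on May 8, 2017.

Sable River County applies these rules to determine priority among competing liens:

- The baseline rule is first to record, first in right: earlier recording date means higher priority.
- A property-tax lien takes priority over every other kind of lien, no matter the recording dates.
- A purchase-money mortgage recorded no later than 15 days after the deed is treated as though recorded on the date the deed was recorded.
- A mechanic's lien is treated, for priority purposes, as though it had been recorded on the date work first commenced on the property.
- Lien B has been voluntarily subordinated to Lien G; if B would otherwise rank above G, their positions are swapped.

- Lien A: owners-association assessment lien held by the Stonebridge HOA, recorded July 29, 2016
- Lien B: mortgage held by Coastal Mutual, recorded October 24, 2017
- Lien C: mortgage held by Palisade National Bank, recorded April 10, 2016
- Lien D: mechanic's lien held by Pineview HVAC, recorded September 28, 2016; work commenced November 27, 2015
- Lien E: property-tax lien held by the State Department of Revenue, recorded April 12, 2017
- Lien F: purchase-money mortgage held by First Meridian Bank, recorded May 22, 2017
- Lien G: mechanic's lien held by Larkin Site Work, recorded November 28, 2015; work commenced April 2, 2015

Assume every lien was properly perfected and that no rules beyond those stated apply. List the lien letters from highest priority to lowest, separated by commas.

E, G, D, C, A, F, B

Effective dates: D is treated as recorded November 27, 2015, the work-commencement date; F was recorded within the 15-day window, so its effective date is the deed date May 8, 2017; G's effective date is April 2, 2015, when work began.
E is a property-tax lien and takes priority over every other lien.
Ordering the rest by effective date: G (April 2, 2015), D (November 27, 2015), C (April 10, 2016), A (July 29, 2016), F (May 8, 2017), B (October 24, 2017).
Since B is not senior to G, the subordination leaves the order unchanged.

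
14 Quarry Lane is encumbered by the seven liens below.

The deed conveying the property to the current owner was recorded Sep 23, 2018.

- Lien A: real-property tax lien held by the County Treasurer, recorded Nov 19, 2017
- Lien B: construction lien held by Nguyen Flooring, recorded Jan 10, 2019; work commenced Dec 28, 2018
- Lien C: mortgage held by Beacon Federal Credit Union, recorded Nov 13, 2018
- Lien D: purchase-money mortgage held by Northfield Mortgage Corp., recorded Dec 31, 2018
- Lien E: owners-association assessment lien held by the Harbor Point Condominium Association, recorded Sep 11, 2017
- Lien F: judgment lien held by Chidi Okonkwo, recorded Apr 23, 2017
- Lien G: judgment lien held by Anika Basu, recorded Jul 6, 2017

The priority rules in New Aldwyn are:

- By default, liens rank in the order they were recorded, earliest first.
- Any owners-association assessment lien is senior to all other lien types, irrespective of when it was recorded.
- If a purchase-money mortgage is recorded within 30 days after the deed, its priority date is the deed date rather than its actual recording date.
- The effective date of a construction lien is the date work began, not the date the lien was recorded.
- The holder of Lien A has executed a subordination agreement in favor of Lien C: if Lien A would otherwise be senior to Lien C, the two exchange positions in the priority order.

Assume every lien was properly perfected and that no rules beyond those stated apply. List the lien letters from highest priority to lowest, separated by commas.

Adjusting effective dates: B relates back to Dec 28, 2018 (work commenced); D was recorded 99 days after the deed, outside the 30-day window, so it keeps its recording date.
E, as an owners-association assessment lien, has superpriority and ranks first.
Remaining liens by effective date: F (Apr 23, 2017), G (Jul 6, 2017), A (Nov 19, 2017), C (Nov 13, 2018), B (Dec 28, 2018), D (Dec 31, 2018).
The subordination applies — A was senior to C — so A and C swap.

E, F, G, C, A, B, D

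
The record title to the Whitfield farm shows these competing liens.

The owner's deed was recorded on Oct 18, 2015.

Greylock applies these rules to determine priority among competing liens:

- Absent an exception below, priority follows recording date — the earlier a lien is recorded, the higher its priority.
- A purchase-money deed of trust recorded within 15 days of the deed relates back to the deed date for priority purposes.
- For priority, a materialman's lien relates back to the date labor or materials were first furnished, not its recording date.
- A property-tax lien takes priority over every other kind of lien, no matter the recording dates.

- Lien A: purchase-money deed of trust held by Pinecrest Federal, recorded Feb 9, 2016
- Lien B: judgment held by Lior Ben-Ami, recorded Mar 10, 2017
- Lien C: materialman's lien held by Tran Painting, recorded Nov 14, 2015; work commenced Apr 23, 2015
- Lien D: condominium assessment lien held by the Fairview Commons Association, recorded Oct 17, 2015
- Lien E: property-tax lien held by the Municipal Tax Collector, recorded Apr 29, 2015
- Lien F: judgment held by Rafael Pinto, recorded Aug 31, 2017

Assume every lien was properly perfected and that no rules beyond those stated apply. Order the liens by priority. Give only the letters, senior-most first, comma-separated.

Effective dates after the stated exceptions: A was recorded 114 days after the deed — beyond 15 days — so no relation-back applies; C's effective date is Apr 23, 2015, when work began.
E is a property-tax lien, so it outranks all other liens regardless of date.
Among the remaining liens, by effective date: C (Apr 23, 2015), D (Oct 17, 2015), A (Feb 9, 2016), B (Mar 10, 2017), F (Aug 31, 2017).

E, C, D, A, B, F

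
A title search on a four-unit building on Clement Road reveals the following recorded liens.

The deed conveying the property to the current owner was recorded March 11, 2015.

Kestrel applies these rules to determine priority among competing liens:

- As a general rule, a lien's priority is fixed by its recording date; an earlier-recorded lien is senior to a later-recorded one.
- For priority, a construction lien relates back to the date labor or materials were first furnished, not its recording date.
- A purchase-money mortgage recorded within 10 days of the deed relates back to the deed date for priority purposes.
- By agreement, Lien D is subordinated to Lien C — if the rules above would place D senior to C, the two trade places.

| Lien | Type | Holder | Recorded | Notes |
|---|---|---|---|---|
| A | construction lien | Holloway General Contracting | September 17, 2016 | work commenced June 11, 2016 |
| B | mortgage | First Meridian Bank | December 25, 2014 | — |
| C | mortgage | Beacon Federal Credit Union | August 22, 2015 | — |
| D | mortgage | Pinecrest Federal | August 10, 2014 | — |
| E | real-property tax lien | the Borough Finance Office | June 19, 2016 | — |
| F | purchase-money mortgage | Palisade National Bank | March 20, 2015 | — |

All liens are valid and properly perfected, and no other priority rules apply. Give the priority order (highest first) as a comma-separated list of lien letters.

Adjusting effective dates: A relates back to June 11, 2016 (work commenced); F's effective date is the deed date, March 11, 2015.
By effective date: D (August 10, 2014), B (December 25, 2014), F (March 11, 2015), C (August 22, 2015), A (June 11, 2016), E (June 19, 2016).
D would otherwise be senior to C, so under the subordination agreement D and C exchange positions.

C, B, F, D, A, E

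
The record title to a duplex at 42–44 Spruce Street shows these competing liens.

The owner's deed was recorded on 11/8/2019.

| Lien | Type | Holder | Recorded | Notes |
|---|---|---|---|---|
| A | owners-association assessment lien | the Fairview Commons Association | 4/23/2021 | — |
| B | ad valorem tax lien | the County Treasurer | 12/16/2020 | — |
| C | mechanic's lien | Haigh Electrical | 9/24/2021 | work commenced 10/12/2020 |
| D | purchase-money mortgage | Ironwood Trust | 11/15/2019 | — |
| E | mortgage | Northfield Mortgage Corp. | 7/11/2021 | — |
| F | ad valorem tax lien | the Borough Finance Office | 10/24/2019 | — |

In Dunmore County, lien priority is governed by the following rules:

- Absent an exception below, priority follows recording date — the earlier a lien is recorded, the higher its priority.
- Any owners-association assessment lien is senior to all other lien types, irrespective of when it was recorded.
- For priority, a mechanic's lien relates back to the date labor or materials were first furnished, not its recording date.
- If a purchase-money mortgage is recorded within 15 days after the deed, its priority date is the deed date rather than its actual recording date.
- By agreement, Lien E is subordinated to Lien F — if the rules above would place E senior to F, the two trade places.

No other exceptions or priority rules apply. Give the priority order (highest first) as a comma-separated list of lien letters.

A, F, D, C, B, E

First, effective dates: C's effective date is 10/12/2020, when work began; D's effective date is the deed date, 11/8/2019.
A, as an owners-association assessment lien, has superpriority and ranks first.
Among the remaining liens, by effective date: F (10/24/2019), D (11/8/2019), C (10/12/2020), B (12/16/2020), E (7/11/2021).
E is already junior to F, so the subordination agreement changes nothing.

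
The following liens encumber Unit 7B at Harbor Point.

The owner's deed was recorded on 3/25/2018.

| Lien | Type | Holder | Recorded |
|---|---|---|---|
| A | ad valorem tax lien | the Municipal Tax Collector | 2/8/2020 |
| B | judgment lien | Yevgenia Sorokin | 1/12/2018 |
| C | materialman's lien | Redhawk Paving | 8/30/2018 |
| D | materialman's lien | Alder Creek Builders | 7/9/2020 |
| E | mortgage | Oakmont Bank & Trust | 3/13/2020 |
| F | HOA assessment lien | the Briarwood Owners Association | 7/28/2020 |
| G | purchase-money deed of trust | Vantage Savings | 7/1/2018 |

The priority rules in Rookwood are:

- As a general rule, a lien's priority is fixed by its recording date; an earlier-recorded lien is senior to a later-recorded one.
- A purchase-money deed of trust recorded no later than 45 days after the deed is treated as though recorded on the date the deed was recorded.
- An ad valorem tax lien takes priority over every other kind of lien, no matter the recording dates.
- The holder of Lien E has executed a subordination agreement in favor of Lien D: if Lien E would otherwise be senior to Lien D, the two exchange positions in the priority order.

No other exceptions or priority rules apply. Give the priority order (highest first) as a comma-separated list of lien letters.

A, B, G, C, D, E, F

Adjusting effective dates: G missed the 45-day window (98 days after the deed), so its recording date stands.
A is an ad valorem tax lien and takes priority over every other lien.
Ordering the rest by effective date: B (1/12/2018), G (7/1/2018), C (8/30/2018), E (3/13/2020), D (7/9/2020), F (7/28/2020).
E is senior to D before the subordination, so the two trade places.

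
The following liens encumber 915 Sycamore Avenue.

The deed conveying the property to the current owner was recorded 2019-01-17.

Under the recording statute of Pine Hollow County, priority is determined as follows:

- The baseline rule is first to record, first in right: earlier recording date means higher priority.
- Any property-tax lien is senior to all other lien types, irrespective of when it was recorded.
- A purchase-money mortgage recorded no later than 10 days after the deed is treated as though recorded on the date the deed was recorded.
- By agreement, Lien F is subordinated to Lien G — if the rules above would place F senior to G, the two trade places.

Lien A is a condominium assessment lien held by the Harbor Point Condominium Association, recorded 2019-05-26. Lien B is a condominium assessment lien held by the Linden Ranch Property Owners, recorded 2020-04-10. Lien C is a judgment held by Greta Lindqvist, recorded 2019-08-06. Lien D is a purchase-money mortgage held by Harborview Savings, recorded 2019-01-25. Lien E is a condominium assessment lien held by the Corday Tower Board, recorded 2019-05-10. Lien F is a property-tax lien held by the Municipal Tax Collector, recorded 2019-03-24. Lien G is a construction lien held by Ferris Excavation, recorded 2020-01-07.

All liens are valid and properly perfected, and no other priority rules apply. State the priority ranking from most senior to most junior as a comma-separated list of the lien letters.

G, D, E, A, C, F, B

Adjusting effective dates: D relates back to the deed date 2019-01-17.
F is a property-tax lien and takes priority over every other lien.
The other liens, earliest effective date first: D (2019-01-17), E (2019-05-10), A (2019-05-26), C (2019-08-06), G (2020-01-07), B (2020-04-10).
F would otherwise be senior to G, so under the subordination agreement F and G exchange positions.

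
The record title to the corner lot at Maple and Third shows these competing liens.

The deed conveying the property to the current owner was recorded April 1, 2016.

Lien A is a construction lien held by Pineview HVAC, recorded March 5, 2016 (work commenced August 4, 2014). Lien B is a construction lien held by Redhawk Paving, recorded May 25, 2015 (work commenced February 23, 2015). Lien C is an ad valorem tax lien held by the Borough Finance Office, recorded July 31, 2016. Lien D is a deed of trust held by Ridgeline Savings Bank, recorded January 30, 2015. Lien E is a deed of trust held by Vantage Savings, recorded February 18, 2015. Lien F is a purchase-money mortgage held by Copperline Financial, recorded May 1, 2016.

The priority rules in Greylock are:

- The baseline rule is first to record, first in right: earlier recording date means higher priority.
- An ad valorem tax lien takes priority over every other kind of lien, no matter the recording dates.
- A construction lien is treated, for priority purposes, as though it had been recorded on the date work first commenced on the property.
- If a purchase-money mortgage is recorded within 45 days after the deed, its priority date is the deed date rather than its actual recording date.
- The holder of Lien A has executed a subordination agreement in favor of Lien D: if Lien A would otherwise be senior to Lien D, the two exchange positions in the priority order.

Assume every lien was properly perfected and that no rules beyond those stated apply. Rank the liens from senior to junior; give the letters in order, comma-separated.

Effective dates: A's effective date is August 4, 2014, when work began; B's effective date is February 23, 2015, when work began; F was recorded within the 45-day window, so its effective date is the deed date April 1, 2016.
C is an ad valorem tax lien and takes priority over every other lien.
Among the remaining liens, by effective date: A (August 4, 2014), D (January 30, 2015), E (February 18, 2015), B (February 23, 2015), F (April 1, 2016).
A is senior to D before the subordination, so the two trade places.

C, D, A, E, B, F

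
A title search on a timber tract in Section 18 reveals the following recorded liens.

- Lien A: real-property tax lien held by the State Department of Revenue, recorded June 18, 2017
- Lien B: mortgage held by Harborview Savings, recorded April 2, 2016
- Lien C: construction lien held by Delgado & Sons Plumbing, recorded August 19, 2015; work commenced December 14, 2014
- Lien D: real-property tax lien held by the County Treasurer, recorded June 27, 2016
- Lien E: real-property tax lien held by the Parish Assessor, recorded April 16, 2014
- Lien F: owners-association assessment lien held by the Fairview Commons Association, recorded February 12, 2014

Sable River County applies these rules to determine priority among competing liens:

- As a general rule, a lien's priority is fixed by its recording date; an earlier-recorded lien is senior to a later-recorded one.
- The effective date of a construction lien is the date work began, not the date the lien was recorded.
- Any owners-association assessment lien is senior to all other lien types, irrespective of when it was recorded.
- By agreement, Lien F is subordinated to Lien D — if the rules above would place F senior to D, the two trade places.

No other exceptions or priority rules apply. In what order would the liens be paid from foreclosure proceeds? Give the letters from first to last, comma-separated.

Effective dates after the stated exceptions: C is treated as recorded December 14, 2014, the work-commencement date.
F, as an owners-association assessment lien, has superpriority and ranks first.
The other liens, earliest effective date first: E (April 16, 2014), C (December 14, 2014), B (April 2, 2016), D (June 27, 2016), A (June 18, 2017).
Because F would otherwise rank above D, the subordination swaps them.

D, E, C, B, F, A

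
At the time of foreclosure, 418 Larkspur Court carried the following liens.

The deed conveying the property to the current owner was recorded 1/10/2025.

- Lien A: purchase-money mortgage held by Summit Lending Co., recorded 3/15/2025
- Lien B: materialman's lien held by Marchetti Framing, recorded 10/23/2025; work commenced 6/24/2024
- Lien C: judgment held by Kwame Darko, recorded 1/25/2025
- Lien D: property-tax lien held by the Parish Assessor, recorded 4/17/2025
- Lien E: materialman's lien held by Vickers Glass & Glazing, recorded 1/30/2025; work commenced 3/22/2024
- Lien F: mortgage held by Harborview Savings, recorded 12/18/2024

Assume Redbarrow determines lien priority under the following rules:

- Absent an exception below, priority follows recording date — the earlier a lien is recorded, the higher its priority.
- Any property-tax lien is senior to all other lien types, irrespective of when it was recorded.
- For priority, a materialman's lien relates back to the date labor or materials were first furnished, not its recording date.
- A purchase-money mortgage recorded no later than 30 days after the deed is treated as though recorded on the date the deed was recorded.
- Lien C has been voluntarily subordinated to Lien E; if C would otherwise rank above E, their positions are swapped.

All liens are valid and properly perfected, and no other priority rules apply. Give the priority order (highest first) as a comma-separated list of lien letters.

D, E, B, F, C, A

Effective dates after the stated exceptions: A missed the 30-day window (64 days after the deed), so its recording date stands; B is treated as recorded 6/24/2024, the work-commencement date; E is treated as recorded 3/22/2024, the work-commencement date.
D is a property-tax lien, so it outranks all other liens regardless of date.
Ordering the rest by effective date: E (3/22/2024), B (6/24/2024), F (12/18/2024), C (1/25/2025), A (3/15/2025).
Since C is not senior to E, the subordination leaves the order unchanged.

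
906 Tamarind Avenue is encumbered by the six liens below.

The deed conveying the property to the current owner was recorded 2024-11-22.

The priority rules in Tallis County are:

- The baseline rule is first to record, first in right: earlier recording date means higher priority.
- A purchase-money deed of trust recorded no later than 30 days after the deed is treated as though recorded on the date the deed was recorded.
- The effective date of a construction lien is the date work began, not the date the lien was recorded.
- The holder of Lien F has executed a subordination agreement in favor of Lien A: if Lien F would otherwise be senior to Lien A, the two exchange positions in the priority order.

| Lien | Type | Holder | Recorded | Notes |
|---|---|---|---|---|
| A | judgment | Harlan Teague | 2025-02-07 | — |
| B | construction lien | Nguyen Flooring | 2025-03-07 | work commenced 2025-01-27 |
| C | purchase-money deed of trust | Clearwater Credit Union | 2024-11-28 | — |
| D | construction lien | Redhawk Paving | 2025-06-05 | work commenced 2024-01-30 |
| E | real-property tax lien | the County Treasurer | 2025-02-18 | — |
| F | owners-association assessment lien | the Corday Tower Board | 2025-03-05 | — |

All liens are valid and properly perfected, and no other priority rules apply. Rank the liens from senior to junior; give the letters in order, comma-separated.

D, C, B, A, E, F

Adjusting effective dates: B's effective date is 2025-01-27, when work began; C's effective date is the deed date, 2024-11-22; D relates back to 2024-01-30 (work commenced).
Sorted by effective date: D (2024-01-30), C (2024-11-22), B (2025-01-27), A (2025-02-07), E (2025-02-18), F (2025-03-05).
F already ranks below A; the subordination has no effect.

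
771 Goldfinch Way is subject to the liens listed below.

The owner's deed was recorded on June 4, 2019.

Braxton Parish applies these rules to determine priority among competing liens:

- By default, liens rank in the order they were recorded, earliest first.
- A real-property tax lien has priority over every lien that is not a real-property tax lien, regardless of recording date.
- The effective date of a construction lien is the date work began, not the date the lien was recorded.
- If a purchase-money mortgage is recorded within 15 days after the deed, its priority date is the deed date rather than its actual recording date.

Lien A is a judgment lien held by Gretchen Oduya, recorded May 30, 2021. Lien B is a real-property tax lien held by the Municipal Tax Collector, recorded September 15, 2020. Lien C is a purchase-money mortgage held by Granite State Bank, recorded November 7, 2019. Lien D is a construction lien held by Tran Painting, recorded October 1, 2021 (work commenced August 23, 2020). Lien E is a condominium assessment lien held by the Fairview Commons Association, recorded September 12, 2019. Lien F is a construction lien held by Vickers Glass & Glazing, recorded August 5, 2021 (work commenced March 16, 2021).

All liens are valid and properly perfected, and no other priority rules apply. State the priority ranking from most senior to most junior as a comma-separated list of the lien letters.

B, E, C, D, F, A

Adjusting effective dates: C was recorded 156 days after the deed — beyond 15 days — so no relation-back applies; D's effective date is August 23, 2020, when work began; F is treated as recorded March 16, 2021, the work-commencement date.
B is a real-property tax lien and takes priority over every other lien.
Among the remaining liens, by effective date: E (September 12, 2019), C (November 7, 2019), D (August 23, 2020), F (March 16, 2021), A (May 30, 2021).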